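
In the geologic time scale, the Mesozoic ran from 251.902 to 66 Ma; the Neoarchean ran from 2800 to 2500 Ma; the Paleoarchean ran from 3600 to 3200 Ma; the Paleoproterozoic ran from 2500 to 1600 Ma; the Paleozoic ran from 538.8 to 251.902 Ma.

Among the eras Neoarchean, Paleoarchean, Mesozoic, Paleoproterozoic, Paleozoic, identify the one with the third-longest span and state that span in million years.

Durations: Neoarchean 300; Paleoarchean 400; Mesozoic 185.902; Paleoproterozoic 900; Paleozoic 286.898 Myr.
Sorted longest-first: Paleoproterozoic (900), Paleoarchean (400), Neoarchean (300), Paleozoic (286.898), Mesozoic (185.902).
The third longest is Neoarchean at 300 Myr.

Neoarchean, 300 million years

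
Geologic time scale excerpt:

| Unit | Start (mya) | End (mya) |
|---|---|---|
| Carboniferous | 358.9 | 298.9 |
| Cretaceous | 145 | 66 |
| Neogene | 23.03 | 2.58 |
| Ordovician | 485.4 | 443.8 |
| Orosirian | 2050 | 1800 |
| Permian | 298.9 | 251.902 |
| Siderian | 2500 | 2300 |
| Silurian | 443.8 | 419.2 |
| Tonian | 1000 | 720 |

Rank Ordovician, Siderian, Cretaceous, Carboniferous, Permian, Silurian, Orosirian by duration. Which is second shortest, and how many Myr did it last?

Ordovician, 41.6 million years

Start − end for each: Ordovician 485.4 − 443.8 = 41.6; Siderian 2500 − 2300 = 200; Cretaceous 145 − 66 = 79; Carboniferous 358.9 − 298.9 = 60; Permian 298.9 − 251.902 = 46.998; Silurian 443.8 − 419.2 = 24.6; Orosirian 2050 − 1800 = 250.
Ranking these from shortest: Silurian < Ordovician < Permian < Carboniferous < Cretaceous < Siderian < Orosirian.
Position 2 in that ranking is Ordovician, which lasted 41.6 Myr.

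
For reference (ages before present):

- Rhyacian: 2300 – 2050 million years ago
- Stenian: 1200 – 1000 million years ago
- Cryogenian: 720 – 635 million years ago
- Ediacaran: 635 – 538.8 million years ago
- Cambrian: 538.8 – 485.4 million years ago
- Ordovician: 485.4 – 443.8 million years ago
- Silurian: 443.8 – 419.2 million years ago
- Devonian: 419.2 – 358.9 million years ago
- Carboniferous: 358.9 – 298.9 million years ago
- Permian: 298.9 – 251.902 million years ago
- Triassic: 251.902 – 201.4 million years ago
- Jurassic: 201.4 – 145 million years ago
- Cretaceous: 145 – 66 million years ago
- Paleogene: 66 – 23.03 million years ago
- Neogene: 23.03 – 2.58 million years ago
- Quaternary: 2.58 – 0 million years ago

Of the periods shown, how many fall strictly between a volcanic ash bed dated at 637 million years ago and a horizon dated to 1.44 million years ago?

12

637 Ma sits inside the Cryogenian (720–635) and 1.44 Ma inside the Quaternary (2.58–0); neither of those is wholly between the two dates.
The listed periods lying completely between them are Ediacaran, Cambrian, Ordovician, Silurian, Devonian, Carboniferous, Permian, Triassic, Jurassic, Cretaceous, Paleogene, Neogene — 12 in all.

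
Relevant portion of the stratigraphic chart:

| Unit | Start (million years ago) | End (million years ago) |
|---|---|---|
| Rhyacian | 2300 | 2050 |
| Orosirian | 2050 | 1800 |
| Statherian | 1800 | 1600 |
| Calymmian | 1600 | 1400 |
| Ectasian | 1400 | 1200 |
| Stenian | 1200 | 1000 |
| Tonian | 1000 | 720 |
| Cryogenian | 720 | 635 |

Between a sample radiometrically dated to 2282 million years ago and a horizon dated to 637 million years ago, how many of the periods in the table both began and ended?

The older date is 2282 Ma and the younger is 637 Ma.
Periods with start < 2282 and end > 637 Ma: Orosirian (2050–1800), Statherian (1800–1600), Calymmian (1600–1400), Ectasian (1400–1200), Stenian (1200–1000), Tonian (1000–720).
That is 6 complete periods.

6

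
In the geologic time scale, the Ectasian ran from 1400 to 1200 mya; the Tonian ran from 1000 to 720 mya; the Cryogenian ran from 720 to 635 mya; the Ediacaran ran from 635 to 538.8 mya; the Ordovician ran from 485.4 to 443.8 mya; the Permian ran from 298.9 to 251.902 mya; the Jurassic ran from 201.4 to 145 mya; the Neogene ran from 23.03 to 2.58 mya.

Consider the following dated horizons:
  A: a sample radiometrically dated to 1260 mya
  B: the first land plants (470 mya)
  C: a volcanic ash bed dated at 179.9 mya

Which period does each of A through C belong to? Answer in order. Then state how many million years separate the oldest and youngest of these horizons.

A — Ectasian; B — Ordovician; C — Jurassic; span 1080.1 million years

A: 1260 Ma lies in 1400–1200 Ma, so Ectasian.
B: 470 Ma lies in 485.4–443.8 Ma, so Ordovician.
C: 179.9 Ma lies in 201.4–145 Ma, so Jurassic.
Oldest = 1260 Ma, youngest = 179.9 Ma → span 1080.1 Myr.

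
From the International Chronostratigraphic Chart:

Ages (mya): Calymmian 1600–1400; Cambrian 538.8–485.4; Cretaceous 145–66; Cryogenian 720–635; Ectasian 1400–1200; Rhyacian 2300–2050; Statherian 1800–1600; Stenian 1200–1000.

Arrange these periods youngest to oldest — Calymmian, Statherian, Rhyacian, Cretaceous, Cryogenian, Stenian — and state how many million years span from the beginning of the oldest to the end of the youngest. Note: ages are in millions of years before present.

Start ages (Ma): Rhyacian 2300, Statherian 1800, Calymmian 1600, Stenian 1200, Cryogenian 720, Cretaceous 145.
Ordered youngest to oldest: Cretaceous, Cryogenian, Stenian, Calymmian, Statherian, Rhyacian.
Span = 2300 − 66 = 2234 Myr.

Cretaceous, Cryogenian, Stenian, Calymmian, Statherian, Rhyacian; total span 2234 Myr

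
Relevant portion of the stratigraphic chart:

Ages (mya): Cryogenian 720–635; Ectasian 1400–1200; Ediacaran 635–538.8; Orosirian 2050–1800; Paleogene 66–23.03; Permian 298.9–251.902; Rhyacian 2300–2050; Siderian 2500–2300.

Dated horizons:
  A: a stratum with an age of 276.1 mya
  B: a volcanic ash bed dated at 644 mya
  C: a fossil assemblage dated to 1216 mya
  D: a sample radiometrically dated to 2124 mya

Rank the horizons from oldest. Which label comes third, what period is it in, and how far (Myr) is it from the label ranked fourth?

B, in the Cryogenian; 367.9 million years to A

Larger Ma means older, so oldest first: D 2124 > C 1216 > B 644 > A 276.1.
Counting 3 along gives B (644 Ma); the excerpt puts that inside the Cryogenian, 720–635 Ma.
Next in line is A (276.1 Ma), and 644 − 276.1 = 367.9 Myr.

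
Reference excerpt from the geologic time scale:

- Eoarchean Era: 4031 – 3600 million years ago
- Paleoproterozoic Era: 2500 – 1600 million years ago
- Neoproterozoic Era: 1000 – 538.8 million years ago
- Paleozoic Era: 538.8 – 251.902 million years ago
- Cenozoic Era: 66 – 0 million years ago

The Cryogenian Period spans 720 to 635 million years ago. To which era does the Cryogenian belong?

Neoproterozoic

The Cryogenian (720–635 Ma) lies entirely within 1000–538.8 Ma, the Neoproterozoic Era.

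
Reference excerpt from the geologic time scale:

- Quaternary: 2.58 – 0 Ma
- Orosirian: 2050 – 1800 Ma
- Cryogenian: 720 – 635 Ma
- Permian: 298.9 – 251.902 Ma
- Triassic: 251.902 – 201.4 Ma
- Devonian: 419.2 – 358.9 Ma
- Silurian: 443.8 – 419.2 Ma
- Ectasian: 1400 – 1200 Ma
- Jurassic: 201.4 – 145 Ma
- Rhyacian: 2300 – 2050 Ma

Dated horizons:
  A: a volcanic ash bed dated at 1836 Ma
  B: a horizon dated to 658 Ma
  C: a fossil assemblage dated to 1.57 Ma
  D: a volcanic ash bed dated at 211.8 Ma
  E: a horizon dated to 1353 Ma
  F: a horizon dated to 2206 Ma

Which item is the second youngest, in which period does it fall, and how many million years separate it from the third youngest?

Sorted youngest-first by Ma: C (1.57), D (211.8), B (658), E (1353), A (1836), F (2206).
The second youngest is D at 211.8 Ma, which lies in 251.902–201.4 Ma: the Triassic.
The third youngest is B at 658 Ma; separation = |211.8 − 658| = 446.2 Myr.

D, in the Triassic; 446.2 million years to B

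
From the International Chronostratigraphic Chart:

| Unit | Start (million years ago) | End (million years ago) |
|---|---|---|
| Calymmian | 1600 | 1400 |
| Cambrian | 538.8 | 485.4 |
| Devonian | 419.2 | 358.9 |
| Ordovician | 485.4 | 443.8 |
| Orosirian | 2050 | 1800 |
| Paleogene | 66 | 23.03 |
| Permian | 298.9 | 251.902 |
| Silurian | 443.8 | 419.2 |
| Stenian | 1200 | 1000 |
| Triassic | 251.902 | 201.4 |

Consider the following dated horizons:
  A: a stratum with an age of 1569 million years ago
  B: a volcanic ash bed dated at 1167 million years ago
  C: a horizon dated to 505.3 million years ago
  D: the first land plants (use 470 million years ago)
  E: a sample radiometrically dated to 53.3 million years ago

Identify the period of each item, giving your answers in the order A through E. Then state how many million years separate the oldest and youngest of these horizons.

A — Calymmian; B — Stenian; C — Cambrian; D — Ordovician; E — Paleogene; span 1515.7 million years

Match each age against the start–end ranges in the excerpt: A = 1569 Ma → Calymmian (1600–1400); B = 1167 Ma → Stenian (1200–1000); C = 505.3 Ma → Cambrian (538.8–485.4); D = 470 Ma → Ordovician (485.4–443.8); E = 53.3 Ma → Paleogene (66–23.03).
The largest age is 1569 Ma and the smallest is 53.3 Ma; their difference is 1515.7 Myr.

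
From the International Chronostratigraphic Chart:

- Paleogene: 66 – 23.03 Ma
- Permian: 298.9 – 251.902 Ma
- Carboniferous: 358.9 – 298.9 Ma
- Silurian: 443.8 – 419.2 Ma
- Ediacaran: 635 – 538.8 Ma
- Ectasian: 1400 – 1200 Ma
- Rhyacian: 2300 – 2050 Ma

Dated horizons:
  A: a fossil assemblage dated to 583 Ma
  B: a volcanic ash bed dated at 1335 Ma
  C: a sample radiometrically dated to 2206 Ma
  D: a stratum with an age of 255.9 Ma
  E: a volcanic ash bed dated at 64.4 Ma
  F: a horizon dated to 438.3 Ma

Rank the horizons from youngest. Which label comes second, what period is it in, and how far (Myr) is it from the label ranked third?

Smaller Ma means younger, so youngest first: E 64.4 < D 255.9 < F 438.3 < A 583 < B 1335 < C 2206.
Counting 2 along gives D (255.9 Ma); the excerpt puts that inside the Permian, 298.9–251.902 Ma.
Next in line is F (438.3 Ma), and 438.3 − 255.9 = 182.4 Myr.

D, in the Permian; 182.4 million years to F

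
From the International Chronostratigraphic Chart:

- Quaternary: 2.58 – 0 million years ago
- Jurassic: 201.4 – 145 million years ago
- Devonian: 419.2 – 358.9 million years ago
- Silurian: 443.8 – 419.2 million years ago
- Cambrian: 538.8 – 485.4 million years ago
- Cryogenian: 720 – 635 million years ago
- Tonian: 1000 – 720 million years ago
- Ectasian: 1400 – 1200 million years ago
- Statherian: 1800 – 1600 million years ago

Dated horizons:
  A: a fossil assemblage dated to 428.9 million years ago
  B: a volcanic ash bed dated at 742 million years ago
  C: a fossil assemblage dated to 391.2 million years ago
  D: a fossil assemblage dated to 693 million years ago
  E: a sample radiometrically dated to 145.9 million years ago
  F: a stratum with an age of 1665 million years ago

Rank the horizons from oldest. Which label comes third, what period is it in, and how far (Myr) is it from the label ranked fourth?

D, in the Cryogenian; 264.1 million years to A

Larger Ma means older, so oldest first: F 1665 > B 742 > D 693 > A 428.9 > C 391.2 > E 145.9.
Counting 3 along gives D (693 Ma); the excerpt puts that inside the Cryogenian, 720–635 Ma.
Next in line is A (428.9 Ma), and 693 − 428.9 = 264.1 Myr.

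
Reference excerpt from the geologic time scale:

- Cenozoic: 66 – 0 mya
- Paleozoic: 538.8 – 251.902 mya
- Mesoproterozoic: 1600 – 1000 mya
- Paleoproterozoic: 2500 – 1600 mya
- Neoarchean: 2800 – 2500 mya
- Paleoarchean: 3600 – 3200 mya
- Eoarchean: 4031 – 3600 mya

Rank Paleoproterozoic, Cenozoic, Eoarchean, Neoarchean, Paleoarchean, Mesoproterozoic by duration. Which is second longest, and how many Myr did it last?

Mesoproterozoic, 600 million years

Start − end for each: Paleoproterozoic 2500 − 1600 = 900; Cenozoic 66 − 0 = 66; Eoarchean 4031 − 3600 = 431; Neoarchean 2800 − 2500 = 300; Paleoarchean 3600 − 3200 = 400; Mesoproterozoic 1600 − 1000 = 600.
Ranking these from longest: Paleoproterozoic > Mesoproterozoic > Eoarchean > Paleoarchean > Neoarchean > Cenozoic.
Position 2 in that ranking is Mesoproterozoic, which lasted 600 Myr.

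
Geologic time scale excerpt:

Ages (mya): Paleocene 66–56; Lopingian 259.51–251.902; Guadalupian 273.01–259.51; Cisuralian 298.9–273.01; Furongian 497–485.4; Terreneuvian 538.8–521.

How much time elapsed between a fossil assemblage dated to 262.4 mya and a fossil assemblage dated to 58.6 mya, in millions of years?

262.4 − 58.6 = 203.8 million years.

203.8 million years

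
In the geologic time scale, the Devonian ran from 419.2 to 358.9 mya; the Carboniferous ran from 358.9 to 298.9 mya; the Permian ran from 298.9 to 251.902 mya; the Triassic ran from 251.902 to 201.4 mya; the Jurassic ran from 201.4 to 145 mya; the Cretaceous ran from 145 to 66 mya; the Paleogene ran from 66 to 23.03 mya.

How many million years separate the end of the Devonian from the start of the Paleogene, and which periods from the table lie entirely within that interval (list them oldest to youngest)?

292.9 million years; Carboniferous, Permian, Triassic, Jurassic, Cretaceous

The Devonian closes at 358.9 Ma and the Paleogene opens at 66 Ma, so the interval is 358.9 − 66 = 292.9 Myr.
A period fits inside if it starts at or after 358.9 Ma and ends at or before 66 Ma; oldest first that gives Carboniferous, Permian, Triassic, Jurassic, Cretaceous.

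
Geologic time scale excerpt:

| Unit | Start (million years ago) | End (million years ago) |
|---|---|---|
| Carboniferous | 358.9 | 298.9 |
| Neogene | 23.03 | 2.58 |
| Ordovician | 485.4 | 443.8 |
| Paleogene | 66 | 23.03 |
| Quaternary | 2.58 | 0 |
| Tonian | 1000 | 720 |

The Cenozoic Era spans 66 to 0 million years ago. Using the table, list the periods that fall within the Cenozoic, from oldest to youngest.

Paleogene, Neogene, Quaternary

Periods with both bounds inside 66–0 Ma: Paleogene (66–23.03), Neogene (23.03–2.58), Quaternary (2.58–0).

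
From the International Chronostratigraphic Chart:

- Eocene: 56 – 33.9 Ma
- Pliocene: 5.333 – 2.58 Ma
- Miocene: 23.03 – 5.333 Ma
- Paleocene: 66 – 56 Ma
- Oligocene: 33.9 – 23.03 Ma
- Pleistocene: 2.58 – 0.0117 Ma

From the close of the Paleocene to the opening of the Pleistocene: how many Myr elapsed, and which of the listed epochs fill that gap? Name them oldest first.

The Paleocene closes at 56 Ma and the Pleistocene opens at 2.58 Ma, so the interval is 56 − 2.58 = 53.42 Myr.
An epoch fits inside if it starts at or after 56 Ma and ends at or before 2.58 Ma; oldest first that gives Eocene, Oligocene, Miocene, Pliocene.

53.42 million years; Eocene, Oligocene, Miocene, Pliocene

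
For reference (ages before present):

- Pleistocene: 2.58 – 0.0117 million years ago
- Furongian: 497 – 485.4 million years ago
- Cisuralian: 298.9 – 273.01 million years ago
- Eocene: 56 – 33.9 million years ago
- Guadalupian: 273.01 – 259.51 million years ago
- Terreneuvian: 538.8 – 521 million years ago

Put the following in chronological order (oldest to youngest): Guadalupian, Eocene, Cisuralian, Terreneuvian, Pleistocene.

The oldest of these is Terreneuvian (starts 538.8 Ma) and the youngest is Pleistocene (ends 0.0117 Ma).
In between, by decreasing start age: Cisuralian (298.9), Guadalupian (273.01), Eocene (56).

Terreneuvian, Cisuralian, Guadalupian, Eocene, Pleistocene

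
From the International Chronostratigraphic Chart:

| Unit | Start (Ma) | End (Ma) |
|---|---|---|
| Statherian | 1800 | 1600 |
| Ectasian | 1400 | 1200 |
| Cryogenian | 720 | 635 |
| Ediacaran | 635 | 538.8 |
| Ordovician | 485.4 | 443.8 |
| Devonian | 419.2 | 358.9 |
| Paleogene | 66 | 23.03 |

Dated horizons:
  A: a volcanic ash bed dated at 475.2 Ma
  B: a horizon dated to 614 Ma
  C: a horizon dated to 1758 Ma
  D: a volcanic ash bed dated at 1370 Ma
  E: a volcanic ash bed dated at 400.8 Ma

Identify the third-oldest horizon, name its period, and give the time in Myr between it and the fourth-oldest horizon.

B, in the Ediacaran; 138.8 million years to A

Sorted oldest-first by Ma: C (1758), D (1370), B (614), A (475.2), E (400.8).
The third oldest is B at 614 Ma, which lies in 635–538.8 Ma: the Ediacaran.
The fourth oldest is A at 475.2 Ma; separation = |614 − 475.2| = 138.8 Myr.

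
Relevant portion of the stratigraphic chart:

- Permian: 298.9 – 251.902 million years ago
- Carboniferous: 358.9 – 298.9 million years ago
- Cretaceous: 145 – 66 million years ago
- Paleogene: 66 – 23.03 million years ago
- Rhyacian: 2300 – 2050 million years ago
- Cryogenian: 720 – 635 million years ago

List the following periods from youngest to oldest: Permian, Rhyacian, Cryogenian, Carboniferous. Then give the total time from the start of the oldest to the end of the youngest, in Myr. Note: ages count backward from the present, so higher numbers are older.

Permian → Carboniferous → Cryogenian → Rhyacian; total span 2048.098 Myr

Start ages (Ma): Rhyacian 2300, Cryogenian 720, Carboniferous 358.9, Permian 298.9.
Ordered youngest to oldest: Permian, Carboniferous, Cryogenian, Rhyacian.
Span = 2300 − 251.902 = 2048.098 Myr.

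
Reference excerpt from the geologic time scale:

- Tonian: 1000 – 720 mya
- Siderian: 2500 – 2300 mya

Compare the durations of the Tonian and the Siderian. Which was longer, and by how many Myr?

Tonian: 1000 − 720 = 280 Myr.
Siderian: 2500 − 2300 = 200 Myr.
Difference: 280 − 200 = 80 Myr, so the Tonian was longer.

Tonian, by 80 million years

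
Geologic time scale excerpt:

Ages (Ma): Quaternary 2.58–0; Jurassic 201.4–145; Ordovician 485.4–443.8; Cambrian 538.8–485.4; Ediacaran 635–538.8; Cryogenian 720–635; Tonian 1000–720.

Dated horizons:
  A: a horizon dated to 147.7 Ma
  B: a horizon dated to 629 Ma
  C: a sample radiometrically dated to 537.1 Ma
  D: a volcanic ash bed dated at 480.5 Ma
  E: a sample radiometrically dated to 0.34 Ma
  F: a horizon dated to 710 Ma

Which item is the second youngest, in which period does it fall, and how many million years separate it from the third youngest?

Sorted youngest-first by Ma: E (0.34), A (147.7), D (480.5), C (537.1), B (629), F (710).
The second youngest is A at 147.7 Ma, which lies in 201.4–145 Ma: the Jurassic.
The third youngest is D at 480.5 Ma; separation = |147.7 − 480.5| = 332.8 Myr.

A, in the Jurassic; 332.8 million years to D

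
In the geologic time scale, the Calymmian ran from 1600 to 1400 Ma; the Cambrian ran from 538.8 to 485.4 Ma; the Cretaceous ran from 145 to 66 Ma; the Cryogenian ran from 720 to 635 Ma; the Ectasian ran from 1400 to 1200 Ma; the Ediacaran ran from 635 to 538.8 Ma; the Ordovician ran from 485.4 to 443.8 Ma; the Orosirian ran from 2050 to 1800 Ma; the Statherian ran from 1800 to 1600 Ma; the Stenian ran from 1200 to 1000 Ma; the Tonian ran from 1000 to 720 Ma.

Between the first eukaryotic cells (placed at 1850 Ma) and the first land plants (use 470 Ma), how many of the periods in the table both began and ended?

8

The older date is 1850 Ma and the younger is 470 Ma.
Periods with start < 1850 and end > 470 Ma: Statherian (1800–1600), Calymmian (1600–1400), Ectasian (1400–1200), Stenian (1200–1000), Tonian (1000–720), Cryogenian (720–635), Ediacaran (635–538.8), Cambrian (538.8–485.4).
That is 8 complete periods.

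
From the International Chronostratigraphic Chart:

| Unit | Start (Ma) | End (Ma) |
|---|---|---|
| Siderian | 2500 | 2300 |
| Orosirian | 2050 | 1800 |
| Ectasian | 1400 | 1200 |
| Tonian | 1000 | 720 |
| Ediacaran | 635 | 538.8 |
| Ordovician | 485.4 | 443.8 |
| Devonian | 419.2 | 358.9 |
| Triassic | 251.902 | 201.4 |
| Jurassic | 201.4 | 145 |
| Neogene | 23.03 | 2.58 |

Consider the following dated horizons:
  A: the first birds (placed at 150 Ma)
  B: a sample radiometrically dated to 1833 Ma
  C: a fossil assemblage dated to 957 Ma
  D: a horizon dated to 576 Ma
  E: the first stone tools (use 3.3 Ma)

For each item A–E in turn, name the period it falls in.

A — Jurassic; B — Orosirian; C — Tonian; D — Ediacaran; E — Neogene

Match each age against the start–end ranges in the excerpt: A = 150 Ma → Jurassic (201.4–145); B = 1833 Ma → Orosirian (2050–1800); C = 957 Ma → Tonian (1000–720); D = 576 Ma → Ediacaran (635–538.8); E = 3.3 Ma → Neogene (23.03–2.58).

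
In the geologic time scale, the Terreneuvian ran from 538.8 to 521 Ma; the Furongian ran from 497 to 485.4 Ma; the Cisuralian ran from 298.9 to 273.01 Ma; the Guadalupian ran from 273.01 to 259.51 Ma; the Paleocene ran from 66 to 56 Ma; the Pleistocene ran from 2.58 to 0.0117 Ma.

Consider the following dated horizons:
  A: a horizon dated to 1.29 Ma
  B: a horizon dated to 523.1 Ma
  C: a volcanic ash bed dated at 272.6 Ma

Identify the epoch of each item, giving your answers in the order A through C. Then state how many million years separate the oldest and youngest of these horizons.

A — Pleistocene; B — Terreneuvian; C — Guadalupian; span 521.81 million years

A: 1.29 Ma lies in 2.58–0.0117 Ma, so Pleistocene.
B: 523.1 Ma lies in 538.8–521 Ma, so Terreneuvian.
C: 272.6 Ma lies in 273.01–259.51 Ma, so Guadalupian.
Oldest = 523.1 Ma, youngest = 1.29 Ma → span 521.81 Myr.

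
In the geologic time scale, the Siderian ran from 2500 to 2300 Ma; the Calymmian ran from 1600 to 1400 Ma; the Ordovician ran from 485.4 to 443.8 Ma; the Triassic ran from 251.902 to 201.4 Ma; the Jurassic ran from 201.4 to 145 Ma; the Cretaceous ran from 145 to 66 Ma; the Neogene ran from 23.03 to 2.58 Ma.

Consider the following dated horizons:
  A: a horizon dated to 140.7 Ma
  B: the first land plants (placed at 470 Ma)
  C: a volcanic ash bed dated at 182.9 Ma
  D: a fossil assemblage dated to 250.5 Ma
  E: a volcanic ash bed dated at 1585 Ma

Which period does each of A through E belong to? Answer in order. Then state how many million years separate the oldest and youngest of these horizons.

A — Cretaceous; B — Ordovician; C — Jurassic; D — Triassic; E — Calymmian; span 1444.3 million years

A: 140.7 Ma lies in 145–66 Ma, so Cretaceous.
B: 470 Ma lies in 485.4–443.8 Ma, so Ordovician.
C: 182.9 Ma lies in 201.4–145 Ma, so Jurassic.
D: 250.5 Ma lies in 251.902–201.4 Ma, so Triassic.
E: 1585 Ma lies in 1600–1400 Ma, so Calymmian.
Oldest = 1585 Ma, youngest = 140.7 Ma → span 1444.3 Myr.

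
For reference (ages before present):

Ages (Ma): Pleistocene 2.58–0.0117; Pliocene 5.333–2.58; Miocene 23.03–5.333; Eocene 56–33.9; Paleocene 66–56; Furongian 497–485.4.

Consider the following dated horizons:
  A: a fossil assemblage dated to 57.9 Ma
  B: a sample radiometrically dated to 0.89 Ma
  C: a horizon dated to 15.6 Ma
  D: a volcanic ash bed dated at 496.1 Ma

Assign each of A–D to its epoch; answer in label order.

A — Paleocene; B — Pleistocene; C — Miocene; D — Furongian

Match each age against the start–end ranges in the excerpt: A = 57.9 Ma → Paleocene (66–56); B = 0.89 Ma → Pleistocene (2.58–0.0117); C = 15.6 Ma → Miocene (23.03–5.333); D = 496.1 Ma → Furongian (497–485.4).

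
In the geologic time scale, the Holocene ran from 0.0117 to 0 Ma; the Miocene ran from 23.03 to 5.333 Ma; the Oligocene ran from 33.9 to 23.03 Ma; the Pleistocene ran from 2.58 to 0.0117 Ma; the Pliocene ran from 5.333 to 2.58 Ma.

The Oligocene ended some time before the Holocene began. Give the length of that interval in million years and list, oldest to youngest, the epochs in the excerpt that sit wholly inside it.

23.0183 million years; Miocene, Pliocene, Pleistocene

End of Oligocene = 23.03 Ma; start of Holocene = 0.0117 Ma.
Gap = 23.03 − 0.0117 = 23.0183 Myr.
Epochs wholly inside 23.03–0.0117 Ma: Miocene (23.03–5.333), Pliocene (5.333–2.58), Pleistocene (2.58–0.0117).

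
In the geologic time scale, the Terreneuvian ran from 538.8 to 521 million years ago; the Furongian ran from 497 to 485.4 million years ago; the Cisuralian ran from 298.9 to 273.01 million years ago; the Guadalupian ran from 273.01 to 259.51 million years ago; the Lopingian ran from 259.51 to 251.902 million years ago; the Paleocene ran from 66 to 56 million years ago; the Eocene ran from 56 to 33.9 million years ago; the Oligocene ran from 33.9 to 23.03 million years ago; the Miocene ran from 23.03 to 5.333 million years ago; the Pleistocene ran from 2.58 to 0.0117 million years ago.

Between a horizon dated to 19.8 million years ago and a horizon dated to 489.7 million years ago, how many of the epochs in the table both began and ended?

489.7 Ma sits inside the Furongian (497–485.4) and 19.8 Ma inside the Miocene (23.03–5.333); neither of those is wholly between the two dates.
The listed epochs lying completely between them are Cisuralian, Guadalupian, Lopingian, Paleocene, Eocene, Oligocene — 6 in all.

6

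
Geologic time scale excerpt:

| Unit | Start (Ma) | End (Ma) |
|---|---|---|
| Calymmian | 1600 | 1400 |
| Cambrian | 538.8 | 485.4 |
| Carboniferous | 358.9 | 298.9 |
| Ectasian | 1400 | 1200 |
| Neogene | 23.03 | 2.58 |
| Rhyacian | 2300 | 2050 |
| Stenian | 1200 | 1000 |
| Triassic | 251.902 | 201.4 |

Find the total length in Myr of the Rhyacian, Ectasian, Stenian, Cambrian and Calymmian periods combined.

Each duration: Rhyacian = 250; Ectasian = 200; Stenian = 200; Cambrian = 53.4; Calymmian = 200.
Sum: 250 + 200 + 200 + 53.4 + 200 = 903.4 Myr.

903.4 million years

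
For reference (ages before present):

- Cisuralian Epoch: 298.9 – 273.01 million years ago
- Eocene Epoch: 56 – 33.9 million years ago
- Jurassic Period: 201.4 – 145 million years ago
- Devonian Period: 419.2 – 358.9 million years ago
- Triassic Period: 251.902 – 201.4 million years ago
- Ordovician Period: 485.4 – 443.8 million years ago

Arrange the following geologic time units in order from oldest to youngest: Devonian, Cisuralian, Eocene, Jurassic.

The oldest of these is Devonian (starts 419.2 Ma) and the youngest is Eocene (ends 33.9 Ma).
In between, by decreasing start age: Cisuralian (298.9), Jurassic (201.4).

Devonian, Cisuralian, Jurassic, Eocene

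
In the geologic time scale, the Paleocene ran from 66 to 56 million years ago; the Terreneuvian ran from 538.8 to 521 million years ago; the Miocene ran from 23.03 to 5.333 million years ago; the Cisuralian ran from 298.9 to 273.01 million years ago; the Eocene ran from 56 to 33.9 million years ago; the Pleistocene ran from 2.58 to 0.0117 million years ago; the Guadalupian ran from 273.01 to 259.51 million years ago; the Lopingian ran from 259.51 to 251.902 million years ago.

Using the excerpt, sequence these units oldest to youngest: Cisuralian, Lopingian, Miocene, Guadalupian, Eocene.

Cisuralian → Guadalupian → Lopingian → Eocene → Miocene

Sorting by start age (descending Ma, since larger Ma = older): Cisuralian began 298.9, Guadalupian began 273.01, Lopingian began 259.51, Eocene began 56, Miocene began 23.03.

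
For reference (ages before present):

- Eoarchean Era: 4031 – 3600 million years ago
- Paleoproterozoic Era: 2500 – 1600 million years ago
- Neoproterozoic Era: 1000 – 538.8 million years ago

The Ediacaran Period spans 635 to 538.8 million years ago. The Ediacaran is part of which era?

Neoproterozoic

The Ediacaran (635–538.8 Ma) lies entirely within 1000–538.8 Ma, the Neoproterozoic Era.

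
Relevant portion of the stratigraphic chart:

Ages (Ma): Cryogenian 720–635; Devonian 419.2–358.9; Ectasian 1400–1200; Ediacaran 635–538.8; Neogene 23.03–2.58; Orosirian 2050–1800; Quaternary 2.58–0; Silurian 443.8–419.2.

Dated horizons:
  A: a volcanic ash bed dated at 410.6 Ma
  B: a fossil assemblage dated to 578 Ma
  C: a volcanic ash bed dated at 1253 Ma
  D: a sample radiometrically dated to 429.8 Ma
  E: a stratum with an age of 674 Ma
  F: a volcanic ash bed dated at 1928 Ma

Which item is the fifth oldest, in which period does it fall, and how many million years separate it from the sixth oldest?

Larger Ma means older, so oldest first: F 1928 > C 1253 > E 674 > B 578 > D 429.8 > A 410.6.
Counting 5 along gives D (429.8 Ma); the excerpt puts that inside the Silurian, 443.8–419.2 Ma.
Next in line is A (410.6 Ma), and 429.8 − 410.6 = 19.2 Myr.

D, in the Silurian; 19.2 million years to A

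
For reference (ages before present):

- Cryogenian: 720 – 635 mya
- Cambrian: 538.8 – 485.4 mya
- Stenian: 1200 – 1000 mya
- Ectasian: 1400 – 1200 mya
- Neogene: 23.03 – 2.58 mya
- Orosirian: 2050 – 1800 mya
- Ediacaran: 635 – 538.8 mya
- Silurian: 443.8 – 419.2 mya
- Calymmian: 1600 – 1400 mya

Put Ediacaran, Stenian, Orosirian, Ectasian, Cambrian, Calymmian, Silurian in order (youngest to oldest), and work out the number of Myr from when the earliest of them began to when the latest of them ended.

Silurian → Cambrian → Ediacaran → Stenian → Ectasian → Calymmian → Orosirian; total span 1630.8 Myr

Start ages (Ma): Orosirian 2050, Calymmian 1600, Ectasian 1400, Stenian 1200, Ediacaran 635, Cambrian 538.8, Silurian 443.8.
Ordered youngest to oldest: Silurian, Cambrian, Ediacaran, Stenian, Ectasian, Calymmian, Orosirian.
Span = 2050 − 419.2 = 1630.8 Myr.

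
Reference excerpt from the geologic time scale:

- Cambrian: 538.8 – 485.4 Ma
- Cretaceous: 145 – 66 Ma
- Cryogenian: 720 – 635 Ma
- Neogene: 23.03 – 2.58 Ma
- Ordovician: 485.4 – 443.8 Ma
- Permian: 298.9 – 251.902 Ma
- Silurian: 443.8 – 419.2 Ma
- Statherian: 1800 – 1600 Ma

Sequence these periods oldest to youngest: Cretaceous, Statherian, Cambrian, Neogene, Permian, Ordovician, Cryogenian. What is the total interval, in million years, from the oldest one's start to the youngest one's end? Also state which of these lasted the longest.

From the excerpt: Cretaceous 145–66; Statherian 1800–1600; Cambrian 538.8–485.4; Neogene 23.03–2.58; Permian 298.9–251.902; Ordovician 485.4–443.8; Cryogenian 720–635 (Ma).
Larger Ma is earlier, so the oldest is Statherian and the youngest is Neogene; oldest to youngest: Statherian, Cryogenian, Cambrian, Ordovician, Permian, Cretaceous, Neogene.
Oldest start 1800 minus youngest end 2.58 gives 1797.42 Myr overall.
Individual lengths (start − end): Cretaceous 79; Permian 46.998; Cryogenian 85; Neogene 20.45; Ordovician 41.6; Statherian 200; Cambrian 53.4. The largest is Statherian at 200 Myr.

Statherian, Cryogenian, Cambrian, Ordovician, Permian, Cretaceous, Neogene; total span 1797.42 Myr; longest is Statherian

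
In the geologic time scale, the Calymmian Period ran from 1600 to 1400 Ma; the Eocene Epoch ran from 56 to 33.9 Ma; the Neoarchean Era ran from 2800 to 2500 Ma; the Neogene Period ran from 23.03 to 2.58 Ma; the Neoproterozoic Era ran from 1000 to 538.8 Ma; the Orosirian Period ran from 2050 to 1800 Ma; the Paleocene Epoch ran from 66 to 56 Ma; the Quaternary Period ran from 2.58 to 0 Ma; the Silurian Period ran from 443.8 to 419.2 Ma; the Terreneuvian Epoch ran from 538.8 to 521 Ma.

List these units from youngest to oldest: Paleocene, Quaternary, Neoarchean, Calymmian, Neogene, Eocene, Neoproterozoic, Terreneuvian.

Sorting by start age (ascending Ma, since larger Ma = older): Quaternary start 2.58, Neogene start 23.03, Eocene start 56, Paleocene start 66, Terreneuvian start 538.8, Neoproterozoic start 1000, Calymmian start 1600, Neoarchean start 2800.

Quaternary, then Neogene, then Eocene, then Paleocene, then Terreneuvian, then Neoproterozoic, then Calymmian, then Neoarchean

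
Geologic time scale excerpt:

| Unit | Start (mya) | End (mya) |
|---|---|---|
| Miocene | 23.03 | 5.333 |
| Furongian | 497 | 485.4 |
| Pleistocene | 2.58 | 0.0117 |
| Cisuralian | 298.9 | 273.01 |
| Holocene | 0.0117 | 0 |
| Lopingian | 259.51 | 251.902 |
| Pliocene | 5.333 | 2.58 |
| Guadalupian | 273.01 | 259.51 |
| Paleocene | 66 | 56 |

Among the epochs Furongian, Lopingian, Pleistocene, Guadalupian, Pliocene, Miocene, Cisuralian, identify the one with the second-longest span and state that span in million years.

Miocene, 17.697 million years

Start − end for each: Furongian 497 − 485.4 = 11.6; Lopingian 259.51 − 251.902 = 7.608; Pleistocene 2.58 − 0.0117 = 2.5683; Guadalupian 273.01 − 259.51 = 13.5; Pliocene 5.333 − 2.58 = 2.753; Miocene 23.03 − 5.333 = 17.697; Cisuralian 298.9 − 273.01 = 25.89.
Ranking these from longest: Cisuralian > Miocene > Guadalupian > Furongian > Lopingian > Pliocene > Pleistocene.
Position 2 in that ranking is Miocene, which lasted 17.697 Myr.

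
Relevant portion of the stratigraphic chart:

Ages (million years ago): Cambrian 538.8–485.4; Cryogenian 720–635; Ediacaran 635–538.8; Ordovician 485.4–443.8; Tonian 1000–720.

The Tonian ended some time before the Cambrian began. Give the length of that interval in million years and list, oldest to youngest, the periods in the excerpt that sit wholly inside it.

181.2 million years; Cryogenian, Ediacaran

End of Tonian = 720 Ma; start of Cambrian = 538.8 Ma.
Gap = 720 − 538.8 = 181.2 Myr.
Periods wholly inside 720–538.8 Ma: Cryogenian (720–635), Ediacaran (635–538.8).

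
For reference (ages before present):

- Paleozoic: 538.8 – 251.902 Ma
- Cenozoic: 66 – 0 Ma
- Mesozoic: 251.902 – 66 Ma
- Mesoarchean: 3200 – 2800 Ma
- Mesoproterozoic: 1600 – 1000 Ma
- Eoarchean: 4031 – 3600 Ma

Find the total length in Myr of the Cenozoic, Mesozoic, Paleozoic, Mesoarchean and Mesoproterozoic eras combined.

Duration is start − end for each: (66 − 0) + (251.902 − 66) + (538.8 − 251.902) + (3200 − 2800) + (1600 − 1000).
That is 66 + 185.902 + 286.898 + 400 + 600, which totals 1538.8 million years.

1538.8 million years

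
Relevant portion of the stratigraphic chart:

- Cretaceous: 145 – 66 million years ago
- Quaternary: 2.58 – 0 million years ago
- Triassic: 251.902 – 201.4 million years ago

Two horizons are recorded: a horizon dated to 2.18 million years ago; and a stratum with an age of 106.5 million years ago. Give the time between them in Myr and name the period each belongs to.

104.32 million years apart; the first in the Quaternary, the second in the Cretaceous

Elapsed time: 106.5 − 2.18 = 104.32 Myr.
2.18 Ma lies within 2.58–0 Ma: Quaternary.
106.5 Ma lies within 145–66 Ma: Cretaceous.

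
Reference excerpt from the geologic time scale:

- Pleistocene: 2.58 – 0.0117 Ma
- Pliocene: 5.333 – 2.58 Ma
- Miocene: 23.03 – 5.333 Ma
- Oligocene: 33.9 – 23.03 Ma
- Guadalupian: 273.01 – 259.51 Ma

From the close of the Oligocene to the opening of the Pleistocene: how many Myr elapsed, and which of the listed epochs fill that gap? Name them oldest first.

20.45 million years; Miocene, Pliocene

End of Oligocene = 23.03 Ma; start of Pleistocene = 2.58 Ma.
Gap = 23.03 − 2.58 = 20.45 Myr.
Epochs wholly inside 23.03–2.58 Ma: Miocene (23.03–5.333), Pliocene (5.333–2.58).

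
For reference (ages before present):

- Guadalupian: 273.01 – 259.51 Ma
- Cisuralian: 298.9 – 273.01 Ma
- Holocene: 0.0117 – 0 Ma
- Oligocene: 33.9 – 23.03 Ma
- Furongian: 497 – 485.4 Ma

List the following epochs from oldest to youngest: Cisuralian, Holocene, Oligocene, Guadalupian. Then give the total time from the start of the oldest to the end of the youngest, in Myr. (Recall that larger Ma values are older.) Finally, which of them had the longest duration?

Start ages (Ma): Cisuralian 298.9, Guadalupian 273.01, Oligocene 33.9, Holocene 0.0117.
Ordered oldest to youngest: Cisuralian, Guadalupian, Oligocene, Holocene.
Span = 298.9 − 0 = 298.9 Myr.
Durations: Guadalupian 13.5, Oligocene 10.87, Holocene 0.0117, Cisuralian 25.89 → longest is Cisuralian (25.89 Myr).

Cisuralian, Guadalupian, Oligocene, Holocene; total span 298.9 Myr; longest is Cisuralian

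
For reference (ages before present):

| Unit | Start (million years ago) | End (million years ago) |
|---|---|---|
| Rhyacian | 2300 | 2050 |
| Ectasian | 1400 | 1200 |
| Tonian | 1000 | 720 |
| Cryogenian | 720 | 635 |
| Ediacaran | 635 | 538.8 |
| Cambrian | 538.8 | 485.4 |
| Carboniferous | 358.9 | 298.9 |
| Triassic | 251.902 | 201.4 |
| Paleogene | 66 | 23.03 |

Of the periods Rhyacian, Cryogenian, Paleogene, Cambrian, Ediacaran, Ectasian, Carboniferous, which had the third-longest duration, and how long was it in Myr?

Ediacaran, 96.2 million years

Durations: Rhyacian 250; Cryogenian 85; Paleogene 42.97; Cambrian 53.4; Ediacaran 96.2; Ectasian 200; Carboniferous 60 Myr.
Sorted longest-first: Rhyacian (250), Ectasian (200), Ediacaran (96.2), Cryogenian (85), Carboniferous (60), Cambrian (53.4), Paleogene (42.97).
The third longest is Ediacaran at 96.2 Myr.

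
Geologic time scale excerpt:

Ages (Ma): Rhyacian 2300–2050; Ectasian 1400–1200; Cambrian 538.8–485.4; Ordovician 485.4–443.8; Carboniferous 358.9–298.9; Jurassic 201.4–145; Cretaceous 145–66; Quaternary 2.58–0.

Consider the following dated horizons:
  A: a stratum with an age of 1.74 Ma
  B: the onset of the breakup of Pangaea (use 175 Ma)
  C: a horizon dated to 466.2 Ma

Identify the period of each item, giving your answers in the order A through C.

A — Quaternary; B — Jurassic; C — Ordovician

A: 1.74 Ma lies in 2.58–0 Ma, so Quaternary.
B: 175 Ma lies in 201.4–145 Ma, so Jurassic.
C: 466.2 Ma lies in 485.4–443.8 Ma, so Ordovician.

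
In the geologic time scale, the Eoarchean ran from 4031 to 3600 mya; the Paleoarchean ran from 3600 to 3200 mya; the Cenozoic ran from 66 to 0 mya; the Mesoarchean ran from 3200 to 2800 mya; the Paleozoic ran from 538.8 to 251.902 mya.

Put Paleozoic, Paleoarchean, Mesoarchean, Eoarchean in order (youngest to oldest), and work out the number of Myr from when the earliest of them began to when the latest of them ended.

Start ages (Ma): Eoarchean 4031, Paleoarchean 3600, Mesoarchean 3200, Paleozoic 538.8.
Ordered youngest to oldest: Paleozoic, Mesoarchean, Paleoarchean, Eoarchean.
Span = 4031 − 251.902 = 3779.098 Myr.

Paleozoic, Mesoarchean, Paleoarchean, Eoarchean; total span 3779.098 Myr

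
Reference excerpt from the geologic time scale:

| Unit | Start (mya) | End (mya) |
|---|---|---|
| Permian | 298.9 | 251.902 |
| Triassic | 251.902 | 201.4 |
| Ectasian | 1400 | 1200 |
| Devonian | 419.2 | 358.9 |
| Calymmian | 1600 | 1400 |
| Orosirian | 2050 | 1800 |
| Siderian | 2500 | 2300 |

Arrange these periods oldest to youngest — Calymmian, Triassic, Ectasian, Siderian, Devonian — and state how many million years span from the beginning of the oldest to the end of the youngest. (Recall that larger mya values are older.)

From the excerpt: Calymmian 1600–1400; Triassic 251.902–201.4; Ectasian 1400–1200; Siderian 2500–2300; Devonian 419.2–358.9 (Ma).
Larger Ma is earlier, so the oldest is Siderian and the youngest is Triassic; oldest to youngest: Siderian, Calymmian, Ectasian, Devonian, Triassic.
Oldest start 2500 minus youngest end 201.4 gives 2298.6 Myr overall.

Siderian, Calymmian, Ectasian, Devonian, Triassic; total span 2298.6 Myr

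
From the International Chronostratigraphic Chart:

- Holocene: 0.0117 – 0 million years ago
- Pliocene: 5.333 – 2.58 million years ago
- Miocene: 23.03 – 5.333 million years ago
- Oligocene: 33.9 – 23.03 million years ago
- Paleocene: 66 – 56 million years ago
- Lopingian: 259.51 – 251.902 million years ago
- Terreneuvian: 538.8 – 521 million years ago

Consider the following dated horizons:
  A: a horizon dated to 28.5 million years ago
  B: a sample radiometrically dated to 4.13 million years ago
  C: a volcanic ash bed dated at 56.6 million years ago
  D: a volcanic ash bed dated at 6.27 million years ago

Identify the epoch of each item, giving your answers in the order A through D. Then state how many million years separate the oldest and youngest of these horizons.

A: 28.5 Ma lies in 33.9–23.03 Ma, so Oligocene.
B: 4.13 Ma lies in 5.333–2.58 Ma, so Pliocene.
C: 56.6 Ma lies in 66–56 Ma, so Paleocene.
D: 6.27 Ma lies in 23.03–5.333 Ma, so Miocene.
Oldest = 56.6 Ma, youngest = 4.13 Ma → span 52.47 Myr.

A — Oligocene; B — Pliocene; C — Paleocene; D — Miocene; span 52.47 million years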